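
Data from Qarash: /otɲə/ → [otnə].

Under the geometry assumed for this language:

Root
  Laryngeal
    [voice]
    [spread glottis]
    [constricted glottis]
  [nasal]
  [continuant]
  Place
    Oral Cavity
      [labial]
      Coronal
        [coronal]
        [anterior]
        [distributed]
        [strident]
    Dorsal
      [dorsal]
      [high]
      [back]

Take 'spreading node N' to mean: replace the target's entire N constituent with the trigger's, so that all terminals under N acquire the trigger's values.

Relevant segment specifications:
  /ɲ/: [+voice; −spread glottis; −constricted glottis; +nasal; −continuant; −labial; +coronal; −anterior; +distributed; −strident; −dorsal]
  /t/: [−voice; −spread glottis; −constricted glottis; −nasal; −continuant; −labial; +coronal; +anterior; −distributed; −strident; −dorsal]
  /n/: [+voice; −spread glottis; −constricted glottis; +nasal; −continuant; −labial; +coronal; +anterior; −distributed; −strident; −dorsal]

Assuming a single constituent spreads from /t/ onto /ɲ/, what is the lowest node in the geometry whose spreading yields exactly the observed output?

Feature comparison: [anterior], [distributed] differ between /ɲ/ and [n]; the remaining terminals match.
In this geometry the lowest node dominating all of them is Coronal: every daughter of Coronal dominates only a proper subset, so no lower node suffices.
If Coronal spreads, every terminal under it takes /t/'s value, producing [n] as observed.
Features on which the two segments disagree outside Coronal, such as [voice], [nasal], are unchanged — nothing dominating them spread, and Coronal is the minimal sufficient constituent.

Coronal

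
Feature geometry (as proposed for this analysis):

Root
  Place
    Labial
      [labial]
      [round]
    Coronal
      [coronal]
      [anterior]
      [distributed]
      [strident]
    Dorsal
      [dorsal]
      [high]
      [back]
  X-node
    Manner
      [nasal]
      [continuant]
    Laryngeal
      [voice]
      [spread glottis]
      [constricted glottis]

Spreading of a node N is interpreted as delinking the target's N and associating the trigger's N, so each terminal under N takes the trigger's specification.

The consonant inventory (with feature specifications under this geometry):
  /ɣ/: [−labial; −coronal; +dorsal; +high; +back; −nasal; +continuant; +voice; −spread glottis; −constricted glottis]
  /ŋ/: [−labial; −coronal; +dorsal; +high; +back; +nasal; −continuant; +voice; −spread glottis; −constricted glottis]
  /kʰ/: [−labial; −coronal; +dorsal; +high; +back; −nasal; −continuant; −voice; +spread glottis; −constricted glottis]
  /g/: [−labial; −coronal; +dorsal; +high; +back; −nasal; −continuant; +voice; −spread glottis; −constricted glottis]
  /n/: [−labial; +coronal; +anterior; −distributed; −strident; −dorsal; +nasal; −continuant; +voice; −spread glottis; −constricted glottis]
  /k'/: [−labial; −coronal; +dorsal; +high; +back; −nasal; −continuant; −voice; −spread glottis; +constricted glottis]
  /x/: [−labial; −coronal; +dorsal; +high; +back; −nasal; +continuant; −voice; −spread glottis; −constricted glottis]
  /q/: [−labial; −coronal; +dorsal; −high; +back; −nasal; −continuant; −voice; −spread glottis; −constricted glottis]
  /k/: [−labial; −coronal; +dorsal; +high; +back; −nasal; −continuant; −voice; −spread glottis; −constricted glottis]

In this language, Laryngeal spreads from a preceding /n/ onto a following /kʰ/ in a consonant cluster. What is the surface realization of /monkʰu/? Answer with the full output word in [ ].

Terminals under Laryngeal in this geometry: [voice], [spread glottis], [constricted glottis].
Spreading Laryngeal from /n/ onto /kʰ/ replaces those values with /n/'s: [+voice], [−spread glottis], [−constricted glottis]. Features outside Laryngeal ([labial], [coronal], [dorsal], …) stay as in /kʰ/.
The resulting bundle matches /g/ in the inventory; substituting it for /kʰ/ gives [mongu].

[mongu]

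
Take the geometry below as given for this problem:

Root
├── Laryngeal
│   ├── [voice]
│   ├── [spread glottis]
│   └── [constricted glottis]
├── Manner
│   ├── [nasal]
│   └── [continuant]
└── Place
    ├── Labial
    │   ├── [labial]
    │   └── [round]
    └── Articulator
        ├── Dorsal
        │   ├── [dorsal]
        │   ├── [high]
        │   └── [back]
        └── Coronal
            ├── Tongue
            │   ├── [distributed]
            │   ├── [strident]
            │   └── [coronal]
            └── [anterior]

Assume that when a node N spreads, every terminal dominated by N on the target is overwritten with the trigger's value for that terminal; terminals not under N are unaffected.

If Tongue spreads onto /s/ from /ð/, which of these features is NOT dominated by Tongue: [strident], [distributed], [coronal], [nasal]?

Tongue dominates exactly [distributed], [strident], [coronal].
[strident], [distributed], [coronal] all lie under Tongue, so they are overwritten when Tongue spreads.
[nasal] attaches under Manner, not under Tongue, so /s/ retains its own value for [nasal].

[nasal]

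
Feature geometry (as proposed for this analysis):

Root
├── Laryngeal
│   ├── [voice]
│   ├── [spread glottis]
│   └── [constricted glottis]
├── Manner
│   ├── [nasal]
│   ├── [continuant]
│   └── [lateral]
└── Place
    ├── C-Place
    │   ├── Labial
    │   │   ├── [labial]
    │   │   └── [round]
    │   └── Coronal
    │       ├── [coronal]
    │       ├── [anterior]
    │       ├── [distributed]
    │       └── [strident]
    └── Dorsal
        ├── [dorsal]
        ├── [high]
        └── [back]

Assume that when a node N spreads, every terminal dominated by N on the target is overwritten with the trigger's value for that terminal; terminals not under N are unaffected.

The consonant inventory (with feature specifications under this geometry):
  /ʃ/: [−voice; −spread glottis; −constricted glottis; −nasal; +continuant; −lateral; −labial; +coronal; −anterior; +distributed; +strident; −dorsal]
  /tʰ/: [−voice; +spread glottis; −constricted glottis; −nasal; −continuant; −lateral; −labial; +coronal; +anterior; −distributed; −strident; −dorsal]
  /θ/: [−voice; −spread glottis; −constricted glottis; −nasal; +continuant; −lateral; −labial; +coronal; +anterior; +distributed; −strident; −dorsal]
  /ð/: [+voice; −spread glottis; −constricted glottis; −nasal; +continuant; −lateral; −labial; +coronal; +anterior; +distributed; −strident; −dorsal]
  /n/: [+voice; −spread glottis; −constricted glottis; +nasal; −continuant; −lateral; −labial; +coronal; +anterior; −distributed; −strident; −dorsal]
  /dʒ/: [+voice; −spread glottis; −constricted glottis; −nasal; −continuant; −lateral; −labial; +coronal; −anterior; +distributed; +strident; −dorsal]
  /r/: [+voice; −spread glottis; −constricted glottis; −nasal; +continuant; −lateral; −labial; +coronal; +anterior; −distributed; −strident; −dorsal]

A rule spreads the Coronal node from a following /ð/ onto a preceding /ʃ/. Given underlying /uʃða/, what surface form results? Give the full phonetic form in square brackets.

Terminals under Coronal in this geometry: [coronal], [anterior], [distributed], [strident].
Spreading Coronal from /ð/ onto /ʃ/ replaces those values with /ð/'s: [+coronal], [+anterior], [+distributed], [−strident]. Features outside Coronal ([voice], [spread glottis], [constricted glottis], …) stay as in /ʃ/.
This feature bundle is that of [θ], so /uʃða/ surfaces as [uθða].

[uθða]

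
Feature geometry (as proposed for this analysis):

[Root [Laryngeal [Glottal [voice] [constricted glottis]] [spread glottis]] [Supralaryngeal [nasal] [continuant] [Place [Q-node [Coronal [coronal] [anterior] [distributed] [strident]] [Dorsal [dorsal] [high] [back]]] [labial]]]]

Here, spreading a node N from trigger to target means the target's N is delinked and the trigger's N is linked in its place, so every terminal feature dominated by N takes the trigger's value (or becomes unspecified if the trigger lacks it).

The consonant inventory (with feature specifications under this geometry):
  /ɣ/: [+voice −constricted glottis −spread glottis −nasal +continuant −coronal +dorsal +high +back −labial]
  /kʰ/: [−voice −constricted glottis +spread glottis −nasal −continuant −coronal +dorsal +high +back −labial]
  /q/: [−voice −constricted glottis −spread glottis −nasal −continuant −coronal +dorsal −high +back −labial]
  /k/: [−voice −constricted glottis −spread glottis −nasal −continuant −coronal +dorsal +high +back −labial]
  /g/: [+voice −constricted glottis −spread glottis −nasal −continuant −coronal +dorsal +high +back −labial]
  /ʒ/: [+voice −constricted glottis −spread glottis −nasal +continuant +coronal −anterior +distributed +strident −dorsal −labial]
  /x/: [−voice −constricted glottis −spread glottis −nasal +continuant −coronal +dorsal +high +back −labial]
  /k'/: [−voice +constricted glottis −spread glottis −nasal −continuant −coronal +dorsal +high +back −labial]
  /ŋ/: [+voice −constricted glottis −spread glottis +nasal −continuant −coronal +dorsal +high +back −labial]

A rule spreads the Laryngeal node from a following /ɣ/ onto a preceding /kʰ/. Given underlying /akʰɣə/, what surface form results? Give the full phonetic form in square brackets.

Terminals under Laryngeal in this geometry: [voice], [constricted glottis], [spread glottis].
Spreading Laryngeal from /ɣ/ onto /kʰ/ replaces those values with /ɣ/'s: [+voice], [−constricted glottis], [−spread glottis]. Features outside Laryngeal ([nasal], [continuant], [coronal], …) stay as in /kʰ/.
This feature bundle is that of [g], so /akʰɣə/ surfaces as [agɣə].

[agɣə]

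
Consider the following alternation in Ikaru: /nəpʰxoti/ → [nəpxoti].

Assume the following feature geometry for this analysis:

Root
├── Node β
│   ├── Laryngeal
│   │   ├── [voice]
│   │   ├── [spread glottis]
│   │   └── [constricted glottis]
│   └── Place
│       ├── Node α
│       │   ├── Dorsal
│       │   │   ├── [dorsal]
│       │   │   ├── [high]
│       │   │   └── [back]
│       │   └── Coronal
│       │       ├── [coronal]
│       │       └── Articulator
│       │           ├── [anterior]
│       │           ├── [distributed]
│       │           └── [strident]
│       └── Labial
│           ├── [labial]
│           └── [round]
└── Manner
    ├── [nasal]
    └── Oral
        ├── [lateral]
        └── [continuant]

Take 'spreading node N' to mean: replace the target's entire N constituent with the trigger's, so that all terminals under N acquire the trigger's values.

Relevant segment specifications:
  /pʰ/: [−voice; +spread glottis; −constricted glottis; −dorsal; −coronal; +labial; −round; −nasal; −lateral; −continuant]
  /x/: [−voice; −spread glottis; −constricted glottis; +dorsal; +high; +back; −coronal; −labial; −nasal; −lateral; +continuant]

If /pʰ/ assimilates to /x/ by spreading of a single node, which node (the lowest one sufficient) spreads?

Feature comparison: [spread glottis] differs between /pʰ/ and [p]; the remaining terminals match.
Only a single terminal changes, and /x/ supplies the new value, so [spread glottis] itself is the minimal spreading constituent.
[labial], [dorsal] stay as in /pʰ/ although /x/ differs there, so no node dominating them spread; among the remaining candidates [spread glottis] is the lowest that derives the output.

[spread glottis]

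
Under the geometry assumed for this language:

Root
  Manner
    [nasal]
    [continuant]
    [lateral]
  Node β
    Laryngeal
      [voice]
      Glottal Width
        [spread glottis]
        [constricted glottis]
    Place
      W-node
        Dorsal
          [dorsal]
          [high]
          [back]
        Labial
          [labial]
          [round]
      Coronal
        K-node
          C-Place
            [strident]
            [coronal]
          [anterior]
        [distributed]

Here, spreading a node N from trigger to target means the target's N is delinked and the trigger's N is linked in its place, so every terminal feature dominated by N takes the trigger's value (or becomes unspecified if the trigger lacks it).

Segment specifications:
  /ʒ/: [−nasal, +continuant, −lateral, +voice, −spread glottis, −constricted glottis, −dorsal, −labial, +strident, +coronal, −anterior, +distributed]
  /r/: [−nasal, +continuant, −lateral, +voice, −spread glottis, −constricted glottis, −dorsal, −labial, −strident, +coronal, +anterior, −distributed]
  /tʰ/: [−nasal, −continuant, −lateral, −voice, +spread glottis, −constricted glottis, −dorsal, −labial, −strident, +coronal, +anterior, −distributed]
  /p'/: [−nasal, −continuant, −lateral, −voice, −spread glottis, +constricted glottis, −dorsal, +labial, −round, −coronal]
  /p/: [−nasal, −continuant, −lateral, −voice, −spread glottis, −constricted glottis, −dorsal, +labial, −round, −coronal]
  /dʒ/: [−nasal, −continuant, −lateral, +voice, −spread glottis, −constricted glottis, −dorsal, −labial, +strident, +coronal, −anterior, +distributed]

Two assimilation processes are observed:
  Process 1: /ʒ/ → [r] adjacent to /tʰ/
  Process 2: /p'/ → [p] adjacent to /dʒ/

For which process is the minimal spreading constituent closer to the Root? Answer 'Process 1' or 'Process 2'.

Process 1

Process 1: the features that change are [anterior], [distributed], [strident]; the minimal node is Coronal (depth 3).
Process 2: the feature that changes is [constricted glottis]; the minimal node is [constricted glottis] (depth 4).
Depth 3 < depth 4; Process 1 involves the structurally higher constituent Coronal.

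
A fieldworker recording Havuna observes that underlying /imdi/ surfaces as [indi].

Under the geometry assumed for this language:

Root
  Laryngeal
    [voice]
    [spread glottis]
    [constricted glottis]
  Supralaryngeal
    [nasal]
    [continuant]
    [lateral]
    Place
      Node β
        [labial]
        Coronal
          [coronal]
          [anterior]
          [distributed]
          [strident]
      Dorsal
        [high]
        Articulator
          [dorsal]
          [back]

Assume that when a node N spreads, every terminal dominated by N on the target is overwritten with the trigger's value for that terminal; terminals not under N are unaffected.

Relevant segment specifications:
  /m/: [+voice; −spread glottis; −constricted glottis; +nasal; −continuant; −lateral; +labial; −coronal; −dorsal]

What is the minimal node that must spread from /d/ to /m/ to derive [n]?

Node β

Feature comparison: [labial], [coronal], [anterior], [distributed], [strident] differ between /m/ and [n]; the remaining terminals match.
In this geometry the lowest node dominating all of them is Node β: every daughter of Node β dominates only a proper subset, so no lower node suffices.
Delinking /m/'s Node β and associating /d/'s Node β gives precisely the feature bundle of [n].
[nasal], a feature on which the two segments disagree outside Node β, is unchanged — nothing dominating it spread, and Node β is the minimal sufficient constituent.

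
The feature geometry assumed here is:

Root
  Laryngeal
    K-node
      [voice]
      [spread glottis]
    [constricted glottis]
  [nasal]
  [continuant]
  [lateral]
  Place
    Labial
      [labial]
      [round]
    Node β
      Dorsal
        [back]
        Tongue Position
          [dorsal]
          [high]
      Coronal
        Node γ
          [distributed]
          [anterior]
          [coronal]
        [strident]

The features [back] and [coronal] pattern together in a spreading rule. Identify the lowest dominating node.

[back]: Root ▹ Place ▹ Node β ▹ Dorsal ▹ [back].
[coronal]: Root ▹ Place ▹ Node β ▹ Coronal ▹ Node γ ▹ [coronal].
The lowest node appearing on every path is Node β; each proper daughter of Node β fails to dominate at least one of the listed features.

Node β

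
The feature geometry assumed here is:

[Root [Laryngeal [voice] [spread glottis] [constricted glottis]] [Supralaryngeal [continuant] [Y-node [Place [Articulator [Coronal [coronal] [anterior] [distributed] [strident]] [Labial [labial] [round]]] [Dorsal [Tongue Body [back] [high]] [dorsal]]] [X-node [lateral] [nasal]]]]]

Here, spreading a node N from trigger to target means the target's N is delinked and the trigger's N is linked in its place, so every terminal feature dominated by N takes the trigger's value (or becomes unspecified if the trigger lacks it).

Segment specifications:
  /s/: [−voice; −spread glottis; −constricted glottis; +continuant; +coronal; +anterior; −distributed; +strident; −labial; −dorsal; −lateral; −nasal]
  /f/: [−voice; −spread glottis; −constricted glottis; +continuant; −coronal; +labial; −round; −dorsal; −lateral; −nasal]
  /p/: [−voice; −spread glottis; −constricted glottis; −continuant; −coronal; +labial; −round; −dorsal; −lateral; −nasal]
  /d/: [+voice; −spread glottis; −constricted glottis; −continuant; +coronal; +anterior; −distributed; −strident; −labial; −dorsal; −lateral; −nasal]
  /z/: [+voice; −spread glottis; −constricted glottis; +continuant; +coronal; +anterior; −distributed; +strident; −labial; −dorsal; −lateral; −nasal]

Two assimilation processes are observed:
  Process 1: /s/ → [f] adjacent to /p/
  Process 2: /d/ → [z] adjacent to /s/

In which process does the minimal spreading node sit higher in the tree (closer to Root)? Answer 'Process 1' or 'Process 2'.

Process 1 alters [labial], [round], [coronal], [anterior], [distributed], [strident]; the lowest common ancestor is Articulator (depth 4 from Root).
In Process 2, [continuant], [strident] change, so the minimal spreading node is Supralaryngeal at depth 1.
Depth 1 < depth 4; Process 2 involves the structurally higher constituent Supralaryngeal.

Process 2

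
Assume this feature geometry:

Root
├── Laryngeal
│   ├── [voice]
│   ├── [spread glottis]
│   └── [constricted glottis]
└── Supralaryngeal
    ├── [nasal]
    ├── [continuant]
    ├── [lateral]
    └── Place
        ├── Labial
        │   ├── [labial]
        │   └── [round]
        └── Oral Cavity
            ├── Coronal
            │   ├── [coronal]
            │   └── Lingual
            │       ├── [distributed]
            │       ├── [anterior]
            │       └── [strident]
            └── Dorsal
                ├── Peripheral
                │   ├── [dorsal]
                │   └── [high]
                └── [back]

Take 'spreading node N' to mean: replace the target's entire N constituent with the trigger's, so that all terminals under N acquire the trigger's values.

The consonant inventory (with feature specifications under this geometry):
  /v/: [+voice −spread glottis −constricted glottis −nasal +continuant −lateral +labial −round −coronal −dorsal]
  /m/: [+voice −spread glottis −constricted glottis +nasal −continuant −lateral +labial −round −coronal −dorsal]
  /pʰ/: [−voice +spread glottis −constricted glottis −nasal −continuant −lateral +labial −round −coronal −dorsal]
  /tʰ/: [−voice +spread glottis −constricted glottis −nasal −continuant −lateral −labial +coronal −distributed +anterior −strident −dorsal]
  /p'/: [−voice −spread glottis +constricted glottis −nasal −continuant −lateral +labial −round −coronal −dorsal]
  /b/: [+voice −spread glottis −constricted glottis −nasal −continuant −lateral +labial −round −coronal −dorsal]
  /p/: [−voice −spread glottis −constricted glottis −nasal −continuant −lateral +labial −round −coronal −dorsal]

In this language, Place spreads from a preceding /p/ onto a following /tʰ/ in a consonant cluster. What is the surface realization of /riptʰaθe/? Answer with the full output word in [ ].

[rippʰaθe]

Terminals under Place in this geometry: [labial], [round], [coronal], [distributed], [anterior], [strident], [dorsal], [high], [back].
Spreading Place from /p/ onto /tʰ/ replaces those values with /p/'s: [+labial], [−round], [−coronal], [−dorsal]. Features outside Place ([voice], [spread glottis], [constricted glottis], …) stay as in /tʰ/.
This feature bundle is that of [pʰ], so /riptʰaθe/ surfaces as [rippʰaθe].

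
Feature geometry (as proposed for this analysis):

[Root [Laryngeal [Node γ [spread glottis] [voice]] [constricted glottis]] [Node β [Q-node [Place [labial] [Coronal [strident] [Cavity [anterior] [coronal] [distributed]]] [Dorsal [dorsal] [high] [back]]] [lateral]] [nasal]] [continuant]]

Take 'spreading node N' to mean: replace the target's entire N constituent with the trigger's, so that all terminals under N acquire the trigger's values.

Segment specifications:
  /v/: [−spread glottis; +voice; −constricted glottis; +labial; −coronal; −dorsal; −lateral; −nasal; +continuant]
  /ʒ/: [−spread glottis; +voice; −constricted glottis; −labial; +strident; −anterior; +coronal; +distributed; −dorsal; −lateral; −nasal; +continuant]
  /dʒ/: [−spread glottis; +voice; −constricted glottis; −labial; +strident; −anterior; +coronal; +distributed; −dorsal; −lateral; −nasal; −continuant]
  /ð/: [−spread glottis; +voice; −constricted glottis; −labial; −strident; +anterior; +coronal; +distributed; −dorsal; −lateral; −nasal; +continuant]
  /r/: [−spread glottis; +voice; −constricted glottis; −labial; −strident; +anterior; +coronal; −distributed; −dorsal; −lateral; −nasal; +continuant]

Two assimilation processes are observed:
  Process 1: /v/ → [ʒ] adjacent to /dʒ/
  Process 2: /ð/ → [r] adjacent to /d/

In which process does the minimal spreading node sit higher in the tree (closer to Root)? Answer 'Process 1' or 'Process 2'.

Process 1

Process 1: the features that change are [labial], [coronal], [anterior], [distributed], [strident]; the minimal node is Place (depth 3).
Process 2: the feature that changes is [distributed]; the minimal node is [distributed] (depth 6).
Depth 3 < depth 6; Process 1 involves the structurally higher constituent Place.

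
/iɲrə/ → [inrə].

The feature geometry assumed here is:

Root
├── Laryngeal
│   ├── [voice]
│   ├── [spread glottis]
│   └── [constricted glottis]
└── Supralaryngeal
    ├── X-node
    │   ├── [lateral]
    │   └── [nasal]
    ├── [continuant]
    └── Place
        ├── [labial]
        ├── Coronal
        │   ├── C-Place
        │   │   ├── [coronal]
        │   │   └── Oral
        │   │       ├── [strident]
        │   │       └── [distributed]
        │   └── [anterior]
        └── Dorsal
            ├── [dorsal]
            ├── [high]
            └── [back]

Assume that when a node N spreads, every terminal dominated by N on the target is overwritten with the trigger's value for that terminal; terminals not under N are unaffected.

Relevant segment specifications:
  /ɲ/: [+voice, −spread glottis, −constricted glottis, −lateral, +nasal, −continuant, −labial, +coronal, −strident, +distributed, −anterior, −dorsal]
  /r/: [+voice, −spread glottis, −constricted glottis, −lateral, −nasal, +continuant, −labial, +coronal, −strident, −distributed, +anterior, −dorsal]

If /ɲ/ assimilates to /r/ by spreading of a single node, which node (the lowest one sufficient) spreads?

The alternation /ɲ/ → [n] changes [anterior], [distributed] and nothing else.
The smallest constituent containing every changed terminal is Coronal — each of its daughters lacks at least one of the affected features.
If Coronal spreads, every terminal under it takes /r/'s value, producing [n] as observed.
[nasal], [continuant] stay as in /ɲ/ although /r/ differs there, so no node dominating them spread; among the remaining candidates Coronal is the lowest that derives the output.

Coronal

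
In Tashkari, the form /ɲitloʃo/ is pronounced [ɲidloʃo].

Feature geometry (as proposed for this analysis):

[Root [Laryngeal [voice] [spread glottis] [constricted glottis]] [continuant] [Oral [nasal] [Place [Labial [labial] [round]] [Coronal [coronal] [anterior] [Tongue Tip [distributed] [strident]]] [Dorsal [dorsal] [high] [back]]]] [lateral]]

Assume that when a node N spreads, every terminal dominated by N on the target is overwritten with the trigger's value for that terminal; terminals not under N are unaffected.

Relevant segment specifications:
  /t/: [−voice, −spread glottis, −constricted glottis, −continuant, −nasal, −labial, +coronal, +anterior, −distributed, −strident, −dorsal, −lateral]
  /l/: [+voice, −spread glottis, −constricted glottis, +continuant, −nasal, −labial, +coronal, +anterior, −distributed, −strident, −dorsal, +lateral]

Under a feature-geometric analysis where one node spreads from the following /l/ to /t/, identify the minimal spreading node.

Feature comparison: [voice] differs between /t/ and [d]; the remaining terminals match.
Only a single terminal changes, and /l/ supplies the new value, so [voice] itself is the minimal spreading constituent.
[lateral], [continuant] stay as in /t/ although /l/ differs there, so no node dominating them spread; among the remaining candidates [voice] is the lowest that derives the output.

[voice]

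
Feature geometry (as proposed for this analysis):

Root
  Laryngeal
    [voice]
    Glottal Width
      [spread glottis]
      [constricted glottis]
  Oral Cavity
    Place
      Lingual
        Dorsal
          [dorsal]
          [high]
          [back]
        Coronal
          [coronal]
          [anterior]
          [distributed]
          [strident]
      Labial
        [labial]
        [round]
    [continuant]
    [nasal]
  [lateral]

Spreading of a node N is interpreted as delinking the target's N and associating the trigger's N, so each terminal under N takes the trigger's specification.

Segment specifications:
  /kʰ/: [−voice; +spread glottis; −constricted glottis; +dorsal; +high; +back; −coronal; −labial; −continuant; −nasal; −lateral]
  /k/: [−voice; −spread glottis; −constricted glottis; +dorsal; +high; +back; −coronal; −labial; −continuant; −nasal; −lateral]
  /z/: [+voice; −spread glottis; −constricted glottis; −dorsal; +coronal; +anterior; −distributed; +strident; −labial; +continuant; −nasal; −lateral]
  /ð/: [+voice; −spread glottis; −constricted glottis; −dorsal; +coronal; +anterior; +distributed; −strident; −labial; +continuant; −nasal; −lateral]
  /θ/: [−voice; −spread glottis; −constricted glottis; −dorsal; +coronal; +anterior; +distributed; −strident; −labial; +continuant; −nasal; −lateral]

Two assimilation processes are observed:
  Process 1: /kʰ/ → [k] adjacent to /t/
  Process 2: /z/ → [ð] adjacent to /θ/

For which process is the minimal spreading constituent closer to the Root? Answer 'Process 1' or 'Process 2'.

Process 1

Process 1 alters [spread glottis]; the lowest dominating node is [spread glottis] (depth 3 from Root).
Process 2: the features that change are [distributed], [strident]; the minimal node is Coronal (depth 4).
Depth 3 < depth 4; Process 1 involves the structurally higher constituent [spread glottis].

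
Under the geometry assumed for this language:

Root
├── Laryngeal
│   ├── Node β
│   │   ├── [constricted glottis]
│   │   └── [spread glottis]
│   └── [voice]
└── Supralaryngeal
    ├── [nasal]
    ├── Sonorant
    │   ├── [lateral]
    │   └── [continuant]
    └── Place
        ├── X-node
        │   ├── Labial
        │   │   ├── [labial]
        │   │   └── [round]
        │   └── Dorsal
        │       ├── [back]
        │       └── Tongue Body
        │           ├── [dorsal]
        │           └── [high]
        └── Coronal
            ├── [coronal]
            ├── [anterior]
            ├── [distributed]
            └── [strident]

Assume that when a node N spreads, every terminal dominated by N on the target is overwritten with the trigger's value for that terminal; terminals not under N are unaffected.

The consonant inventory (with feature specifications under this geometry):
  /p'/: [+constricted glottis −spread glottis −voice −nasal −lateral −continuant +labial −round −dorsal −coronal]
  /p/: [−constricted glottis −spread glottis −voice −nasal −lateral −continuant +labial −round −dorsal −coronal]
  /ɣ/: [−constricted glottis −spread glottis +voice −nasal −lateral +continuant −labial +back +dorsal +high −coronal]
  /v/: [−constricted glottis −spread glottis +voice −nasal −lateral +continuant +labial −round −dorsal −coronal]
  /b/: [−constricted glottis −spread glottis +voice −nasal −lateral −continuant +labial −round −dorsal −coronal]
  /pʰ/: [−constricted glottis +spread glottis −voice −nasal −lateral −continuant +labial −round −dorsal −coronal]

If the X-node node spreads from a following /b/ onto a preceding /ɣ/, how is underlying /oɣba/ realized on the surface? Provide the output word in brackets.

[ovba]

The X-node node dominates the terminals [labial], [round], [back], [dorsal], [high].
The target acquires /b/'s values for everything under X-node — [+labial], [−round], [−dorsal] — while keeping its own [constricted glottis], [spread glottis], [voice], ….
The resulting bundle matches /v/ in the inventory; substituting it for /ɣ/ gives [ovba].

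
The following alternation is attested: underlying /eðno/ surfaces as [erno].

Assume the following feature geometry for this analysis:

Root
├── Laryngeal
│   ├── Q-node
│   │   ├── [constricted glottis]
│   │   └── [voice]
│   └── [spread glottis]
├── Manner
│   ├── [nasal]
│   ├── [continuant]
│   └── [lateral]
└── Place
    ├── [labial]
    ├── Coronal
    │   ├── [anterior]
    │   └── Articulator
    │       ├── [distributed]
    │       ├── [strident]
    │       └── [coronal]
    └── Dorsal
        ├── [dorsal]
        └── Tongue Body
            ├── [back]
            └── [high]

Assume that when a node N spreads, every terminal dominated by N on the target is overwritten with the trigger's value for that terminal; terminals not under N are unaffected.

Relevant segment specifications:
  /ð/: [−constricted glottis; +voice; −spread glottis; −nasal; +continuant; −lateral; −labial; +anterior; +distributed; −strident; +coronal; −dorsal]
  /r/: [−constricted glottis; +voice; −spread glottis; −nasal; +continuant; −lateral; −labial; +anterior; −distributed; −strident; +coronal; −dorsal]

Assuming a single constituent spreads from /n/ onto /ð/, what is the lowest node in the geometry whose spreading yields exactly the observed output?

[distributed]

Comparing /ð/ with its surface form [r], the only feature that changes is [distributed].
Since just one terminal is affected and it takes /n/'s value, spreading the terminal [distributed] alone is sufficient and minimal.
Features on which the two segments disagree outside [distributed], such as [continuant], [nasal], are unchanged — nothing dominating them spread, and [distributed] is the minimal sufficient constituent.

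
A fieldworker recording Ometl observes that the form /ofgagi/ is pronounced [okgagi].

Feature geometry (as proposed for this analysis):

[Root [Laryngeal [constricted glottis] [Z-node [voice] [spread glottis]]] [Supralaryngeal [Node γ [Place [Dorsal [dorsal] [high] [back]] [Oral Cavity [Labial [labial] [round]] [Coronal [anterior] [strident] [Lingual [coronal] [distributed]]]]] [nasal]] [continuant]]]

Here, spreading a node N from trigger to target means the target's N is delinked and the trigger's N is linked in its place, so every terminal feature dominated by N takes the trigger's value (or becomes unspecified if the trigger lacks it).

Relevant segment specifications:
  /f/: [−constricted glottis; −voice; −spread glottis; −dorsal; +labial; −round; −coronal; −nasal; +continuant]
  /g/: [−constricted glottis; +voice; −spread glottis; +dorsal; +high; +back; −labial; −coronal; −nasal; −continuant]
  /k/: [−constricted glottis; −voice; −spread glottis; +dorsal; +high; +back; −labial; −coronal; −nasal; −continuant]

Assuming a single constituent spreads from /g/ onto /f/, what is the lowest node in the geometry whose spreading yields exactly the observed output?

The alternation /f/ → [k] changes [continuant], [labial], [round], [dorsal], [high], [back] and nothing else.
In this geometry the lowest node dominating all of them is Supralaryngeal: every daughter of Supralaryngeal dominates only a proper subset, so no lower node suffices.
If Supralaryngeal spreads, every terminal under it takes /g/'s value, producing [k] as observed.
Since [voice] is preserved even though /g/ disagrees there, no node above Supralaryngeal spread.

Supralaryngeal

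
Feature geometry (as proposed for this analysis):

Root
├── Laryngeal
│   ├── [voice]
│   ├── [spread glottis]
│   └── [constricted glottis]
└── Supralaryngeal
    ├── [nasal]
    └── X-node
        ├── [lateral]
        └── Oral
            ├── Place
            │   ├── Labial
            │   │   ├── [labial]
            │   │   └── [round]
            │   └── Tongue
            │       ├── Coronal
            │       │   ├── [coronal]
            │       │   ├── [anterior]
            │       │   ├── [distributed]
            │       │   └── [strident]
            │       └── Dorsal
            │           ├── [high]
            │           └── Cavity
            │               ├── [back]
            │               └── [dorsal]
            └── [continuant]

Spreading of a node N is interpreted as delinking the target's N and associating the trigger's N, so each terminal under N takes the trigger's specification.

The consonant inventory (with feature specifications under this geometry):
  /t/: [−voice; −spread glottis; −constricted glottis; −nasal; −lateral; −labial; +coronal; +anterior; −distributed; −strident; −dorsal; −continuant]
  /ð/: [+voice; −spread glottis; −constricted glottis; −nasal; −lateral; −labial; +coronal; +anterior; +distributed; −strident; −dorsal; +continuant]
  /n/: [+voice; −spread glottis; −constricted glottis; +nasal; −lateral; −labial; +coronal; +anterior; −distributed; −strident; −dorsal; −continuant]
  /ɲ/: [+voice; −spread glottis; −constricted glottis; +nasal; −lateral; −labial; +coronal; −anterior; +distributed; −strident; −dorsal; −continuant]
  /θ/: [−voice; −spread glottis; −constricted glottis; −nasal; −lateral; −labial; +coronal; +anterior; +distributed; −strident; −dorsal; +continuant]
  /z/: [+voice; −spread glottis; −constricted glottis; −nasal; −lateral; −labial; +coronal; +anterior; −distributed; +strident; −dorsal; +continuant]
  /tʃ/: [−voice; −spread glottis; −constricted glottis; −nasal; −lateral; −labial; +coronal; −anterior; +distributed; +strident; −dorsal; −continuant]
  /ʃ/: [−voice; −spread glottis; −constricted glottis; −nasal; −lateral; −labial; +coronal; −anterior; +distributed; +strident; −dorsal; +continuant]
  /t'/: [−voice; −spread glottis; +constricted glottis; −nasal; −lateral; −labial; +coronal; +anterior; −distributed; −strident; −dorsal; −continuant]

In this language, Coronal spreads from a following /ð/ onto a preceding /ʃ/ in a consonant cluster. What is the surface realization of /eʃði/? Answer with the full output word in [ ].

[eθði]

Coronal immediately or transitively dominates [coronal], [anterior], [distributed], [strident].
Spreading Coronal from /ð/ onto /ʃ/ replaces those values with /ð/'s: [+coronal], [+anterior], [+distributed], [−strident]. Features outside Coronal ([voice], [spread glottis], [constricted glottis], …) stay as in /ʃ/.
The resulting bundle matches /θ/ in the inventory; substituting it for /ʃ/ gives [eθði].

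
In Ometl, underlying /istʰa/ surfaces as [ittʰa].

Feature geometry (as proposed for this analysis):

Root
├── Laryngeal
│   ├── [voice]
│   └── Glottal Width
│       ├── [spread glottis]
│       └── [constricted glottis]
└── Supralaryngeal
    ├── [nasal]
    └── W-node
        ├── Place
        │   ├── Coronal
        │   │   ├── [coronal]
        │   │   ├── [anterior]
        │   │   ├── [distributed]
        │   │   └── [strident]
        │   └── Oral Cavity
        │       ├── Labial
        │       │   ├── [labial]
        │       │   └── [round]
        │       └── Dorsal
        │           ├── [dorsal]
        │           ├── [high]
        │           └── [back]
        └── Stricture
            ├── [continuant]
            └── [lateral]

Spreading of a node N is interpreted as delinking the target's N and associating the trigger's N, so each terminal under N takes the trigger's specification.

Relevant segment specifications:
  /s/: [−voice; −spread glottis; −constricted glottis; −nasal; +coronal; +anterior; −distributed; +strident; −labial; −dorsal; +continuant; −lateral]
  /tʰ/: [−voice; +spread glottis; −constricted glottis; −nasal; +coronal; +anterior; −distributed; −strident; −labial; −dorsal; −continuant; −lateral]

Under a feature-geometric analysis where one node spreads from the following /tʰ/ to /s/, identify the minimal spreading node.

/s/ and [t] differ in [continuant], [strident]; every other specified feature is identical.
In this geometry the lowest node dominating all of them is W-node: every daughter of W-node dominates only a proper subset, so no lower node suffices.
If W-node spreads, every terminal under it takes /tʰ/'s value, producing [t] as observed.
[spread glottis], a feature on which the two segments disagree outside W-node, is unchanged — nothing dominating it spread, and W-node is the minimal sufficient constituent.

W-node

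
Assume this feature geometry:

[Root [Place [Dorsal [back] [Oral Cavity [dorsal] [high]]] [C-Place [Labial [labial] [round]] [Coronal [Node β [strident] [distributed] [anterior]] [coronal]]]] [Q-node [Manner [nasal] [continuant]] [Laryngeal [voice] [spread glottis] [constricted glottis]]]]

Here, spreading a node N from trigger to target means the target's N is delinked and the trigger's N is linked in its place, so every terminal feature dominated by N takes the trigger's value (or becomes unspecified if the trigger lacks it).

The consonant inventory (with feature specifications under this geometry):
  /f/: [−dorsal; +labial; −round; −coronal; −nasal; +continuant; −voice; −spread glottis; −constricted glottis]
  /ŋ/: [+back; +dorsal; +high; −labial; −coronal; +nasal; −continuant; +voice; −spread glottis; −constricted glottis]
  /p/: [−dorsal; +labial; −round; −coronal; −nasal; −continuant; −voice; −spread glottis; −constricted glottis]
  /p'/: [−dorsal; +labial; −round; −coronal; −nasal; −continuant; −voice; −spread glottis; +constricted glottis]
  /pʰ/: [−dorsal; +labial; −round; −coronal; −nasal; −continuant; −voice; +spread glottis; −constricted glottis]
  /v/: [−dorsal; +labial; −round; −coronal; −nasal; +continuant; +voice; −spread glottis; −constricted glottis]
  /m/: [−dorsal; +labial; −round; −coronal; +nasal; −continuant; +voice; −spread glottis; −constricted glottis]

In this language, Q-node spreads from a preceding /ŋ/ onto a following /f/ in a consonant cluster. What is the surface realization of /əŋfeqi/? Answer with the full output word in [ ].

[əŋmeqi]

Q-node immediately or transitively dominates [nasal], [continuant], [voice], [spread glottis], [constricted glottis].
After delinking /f/'s Q-node and linking /ŋ/'s, the affected terminals become [+nasal], [−continuant], [+voice], [−spread glottis], [−constricted glottis]; [dorsal], [labial], [round], … (outside Q-node) are retained from /f/.
Among the inventory, only /m/ has exactly this specification, giving the surface form [əŋmeqi].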